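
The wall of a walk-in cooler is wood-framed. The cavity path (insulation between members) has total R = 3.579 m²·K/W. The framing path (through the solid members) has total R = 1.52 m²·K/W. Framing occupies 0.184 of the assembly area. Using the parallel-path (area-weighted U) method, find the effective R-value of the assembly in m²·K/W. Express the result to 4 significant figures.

U_eff = 0.816/3.579 + 0.184/1.52 = 0.228 + 0.12105 = 0.34905
R_eff = 1/U_eff = 2.8649 m²·K/W

2.865 m²·K/W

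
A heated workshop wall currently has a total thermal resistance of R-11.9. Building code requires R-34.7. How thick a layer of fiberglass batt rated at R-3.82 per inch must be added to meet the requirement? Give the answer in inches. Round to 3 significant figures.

5.97 in

ΔR = 34.7 − 11.9 = 22.8 ft²·°F·h/BTU
L = ΔR / (R/in) = 22.8/3.82 = 5.969 in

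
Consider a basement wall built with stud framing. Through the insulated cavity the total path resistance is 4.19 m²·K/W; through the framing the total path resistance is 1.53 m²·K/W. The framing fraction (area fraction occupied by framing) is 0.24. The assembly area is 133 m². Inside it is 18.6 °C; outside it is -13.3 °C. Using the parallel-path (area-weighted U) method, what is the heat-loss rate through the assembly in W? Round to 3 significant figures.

U_eff = 0.76/4.19 + 0.24/1.53 = 0.1814 + 0.1569 = 0.3382
R_eff = 1/U_eff = 2.956 m²·K/W
Q = 133 × (18.6 − (-13.3)) / 2.956 = 1435 W

1440 W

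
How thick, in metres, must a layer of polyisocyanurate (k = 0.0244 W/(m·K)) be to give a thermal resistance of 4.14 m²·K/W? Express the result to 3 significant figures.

0.101 m

L = R·k = 4.14 × 0.0244 = 0.101 m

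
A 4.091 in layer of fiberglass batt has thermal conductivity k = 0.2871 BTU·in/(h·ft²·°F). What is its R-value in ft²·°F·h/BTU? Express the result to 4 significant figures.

14.25 ft²·°F·h/BTU

R = L/k = 4.091/0.2871 = 14.249 ft²·°F·h/BTU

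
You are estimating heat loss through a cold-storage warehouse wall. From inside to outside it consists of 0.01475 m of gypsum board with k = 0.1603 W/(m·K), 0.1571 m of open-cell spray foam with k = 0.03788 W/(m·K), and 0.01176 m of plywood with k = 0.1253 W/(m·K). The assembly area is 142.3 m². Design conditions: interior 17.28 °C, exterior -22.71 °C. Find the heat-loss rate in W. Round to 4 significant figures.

0.01475/0.1603 = 0.092015
0.1571/0.03788 = 4.1473
0.01176/0.1253 = 0.093855
R_total = 0.092015 + 4.1473 + 0.093855 = 4.3332 m²·K/W
Q = A·ΔT/R = 142.3 × (17.28 − (-22.71)) / 4.3332 = 1313.3 W

1313 W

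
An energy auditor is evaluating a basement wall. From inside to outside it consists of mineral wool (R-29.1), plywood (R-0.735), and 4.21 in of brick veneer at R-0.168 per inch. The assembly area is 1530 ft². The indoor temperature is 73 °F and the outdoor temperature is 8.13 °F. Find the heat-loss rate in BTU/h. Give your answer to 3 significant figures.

4.21 × 0.168 = 0.7073
R_total = 29.1 + 0.735 + 0.7073 = 30.54 ft²·°F·h/BTU
Q = A·ΔT/R = 1530 × (73 − 8.13) / 30.54 = 3250 BTU/h

3250 BTU/h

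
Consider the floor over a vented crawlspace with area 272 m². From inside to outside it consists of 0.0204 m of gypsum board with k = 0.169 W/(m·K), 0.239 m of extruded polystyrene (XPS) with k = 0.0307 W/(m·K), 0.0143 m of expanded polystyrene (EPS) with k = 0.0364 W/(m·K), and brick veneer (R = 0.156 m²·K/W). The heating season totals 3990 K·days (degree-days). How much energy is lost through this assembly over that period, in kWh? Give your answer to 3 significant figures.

3080 kWh

0.0204/0.169 = 0.1207
0.239/0.0307 = 7.785
0.0143/0.0364 = 0.3929
R_total = 0.1207 + 7.785 + 0.3929 + 0.156 = 8.455 m²·K/W
E = A × HDD × 24 / R / 1000 = 272 × 3990 × 24 / 8.455 / 1000 = 3081 kWh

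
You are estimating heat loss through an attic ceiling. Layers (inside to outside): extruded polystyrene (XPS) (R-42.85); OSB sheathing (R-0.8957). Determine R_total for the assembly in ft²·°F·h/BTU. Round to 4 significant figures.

R_total = 42.85 + 0.8957 = 43.746 ft²·°F·h/BTU

43.75 ft²·°F·h/BTU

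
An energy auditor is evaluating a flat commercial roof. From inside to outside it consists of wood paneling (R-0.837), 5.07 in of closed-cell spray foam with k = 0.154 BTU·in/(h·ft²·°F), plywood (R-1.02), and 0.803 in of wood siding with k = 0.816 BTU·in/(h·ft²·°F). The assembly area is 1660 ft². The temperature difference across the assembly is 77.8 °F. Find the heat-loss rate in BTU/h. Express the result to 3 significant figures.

5.07/0.154 = 32.92
0.803/0.816 = 0.9841
R_total = 0.837 + 32.92 + 1.02 + 0.9841 = 35.76 ft²·°F·h/BTU
Q = A·ΔT/R = 1660 × 77.8 / 35.76 = 3611 BTU/h

3610 BTU/h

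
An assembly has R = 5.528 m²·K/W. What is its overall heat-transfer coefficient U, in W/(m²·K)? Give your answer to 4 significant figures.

0.1809 W/(m²·K)

U = 1/R = 1/5.528 = 0.1809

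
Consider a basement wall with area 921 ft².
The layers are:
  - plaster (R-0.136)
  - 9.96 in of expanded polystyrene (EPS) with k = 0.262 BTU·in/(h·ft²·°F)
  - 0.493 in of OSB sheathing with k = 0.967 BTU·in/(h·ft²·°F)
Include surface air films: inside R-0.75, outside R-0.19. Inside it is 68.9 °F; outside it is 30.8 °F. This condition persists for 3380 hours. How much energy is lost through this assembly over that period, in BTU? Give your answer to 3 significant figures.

9.96/0.262 = 38.02
0.493/0.967 = 0.5098
R_total = 0.75 + 0.136 + 38.02 + 0.5098 + 0.19 = 39.6 ft²·°F·h/BTU
Q = 921 × (68.9 − 30.8) / 39.6 = 886.1 BTU/h
E = 886.1 × 3380 = 2995000 BTU

2990000 BTU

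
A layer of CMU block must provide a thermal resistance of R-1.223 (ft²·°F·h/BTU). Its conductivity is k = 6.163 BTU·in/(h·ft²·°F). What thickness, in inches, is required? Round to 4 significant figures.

L = R × k = 1.223 × 6.163 = 7.5373 in

7.537 in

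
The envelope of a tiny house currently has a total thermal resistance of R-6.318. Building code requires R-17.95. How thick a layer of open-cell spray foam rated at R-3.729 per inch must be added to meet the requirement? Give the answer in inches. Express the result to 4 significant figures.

3.119 in

ΔR = 17.95 − 6.318 = 11.632 ft²·°F·h/BTU
L = ΔR / (R/in) = 11.632/3.729 = 3.1193 in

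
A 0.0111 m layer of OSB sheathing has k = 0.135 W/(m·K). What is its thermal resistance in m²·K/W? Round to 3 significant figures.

0.0822 m²·K/W

R = L/k = 0.0111/0.135 = 0.08222 m²·K/W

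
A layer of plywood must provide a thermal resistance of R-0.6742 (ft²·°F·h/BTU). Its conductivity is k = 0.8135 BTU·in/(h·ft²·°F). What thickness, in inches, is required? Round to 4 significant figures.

L = R × k = 0.6742 × 0.8135 = 0.54846 in

0.5485 in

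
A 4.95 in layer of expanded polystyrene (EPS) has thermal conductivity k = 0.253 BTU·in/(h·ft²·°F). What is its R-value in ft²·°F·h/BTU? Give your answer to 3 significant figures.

19.6 ft²·°F·h/BTU

R = L/k = 4.95/0.253 = 19.57 ft²·°F·h/BTU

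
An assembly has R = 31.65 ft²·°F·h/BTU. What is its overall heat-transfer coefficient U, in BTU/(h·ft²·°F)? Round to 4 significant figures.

U = 1/R = 1/31.65 = 0.031596

0.03160 BTU/(h·ft²·°F)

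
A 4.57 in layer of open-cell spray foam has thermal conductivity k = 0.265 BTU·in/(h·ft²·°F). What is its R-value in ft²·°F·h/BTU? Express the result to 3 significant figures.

17.2 ft²·°F·h/BTU

R = L/k = 4.57/0.265 = 17.25 ft²·°F·h/BTU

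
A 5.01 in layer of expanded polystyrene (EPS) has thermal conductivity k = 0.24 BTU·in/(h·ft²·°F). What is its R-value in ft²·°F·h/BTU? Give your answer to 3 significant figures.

R = L/k = 5.01/0.24 = 20.88 ft²·°F·h/BTU

20.9 ft²·°F·h/BTU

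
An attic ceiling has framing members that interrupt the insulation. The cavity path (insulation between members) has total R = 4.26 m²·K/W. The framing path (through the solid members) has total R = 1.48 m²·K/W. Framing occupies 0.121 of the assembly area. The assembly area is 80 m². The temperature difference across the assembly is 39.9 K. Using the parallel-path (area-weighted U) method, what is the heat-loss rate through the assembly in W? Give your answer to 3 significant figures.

920 W

U_eff = 0.879/4.26 + 0.121/1.48 = 0.2063 + 0.08176 = 0.2881
R_eff = 1/U_eff = 3.471 m²·K/W
Q = 80 × 39.9 / 3.471 = 919.6 W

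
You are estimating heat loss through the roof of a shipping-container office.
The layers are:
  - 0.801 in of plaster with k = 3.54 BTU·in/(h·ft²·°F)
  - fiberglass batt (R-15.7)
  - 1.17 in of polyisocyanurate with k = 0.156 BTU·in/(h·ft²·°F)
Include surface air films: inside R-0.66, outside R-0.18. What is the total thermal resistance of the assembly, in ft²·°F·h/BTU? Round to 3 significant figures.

24.3 ft²·°F·h/BTU

0.801/3.54 = 0.2263
1.17/0.156 = 7.5
R_total = 0.66 + 0.2263 + 15.7 + 7.5 + 0.18 = 24.27 ft²·°F·h/BTU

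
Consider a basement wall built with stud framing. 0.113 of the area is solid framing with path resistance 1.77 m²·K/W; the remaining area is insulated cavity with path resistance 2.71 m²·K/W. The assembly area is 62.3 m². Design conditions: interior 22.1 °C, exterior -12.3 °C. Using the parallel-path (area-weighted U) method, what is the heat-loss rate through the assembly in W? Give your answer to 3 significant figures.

838 W

U_eff = 0.887/2.71 + 0.113/1.77 = 0.3273 + 0.06384 = 0.3911
R_eff = 1/U_eff = 2.557 m²·K/W
Q = 62.3 × (22.1 − (-12.3)) / 2.557 = 838.3 W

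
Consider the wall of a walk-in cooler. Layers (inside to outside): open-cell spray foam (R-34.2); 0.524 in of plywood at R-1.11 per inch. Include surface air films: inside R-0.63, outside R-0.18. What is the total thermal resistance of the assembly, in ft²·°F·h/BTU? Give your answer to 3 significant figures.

35.6 ft²·°F·h/BTU

0.524 × 1.11 = 0.5816
R_total = 0.63 + 34.2 + 0.5816 + 0.18 = 35.59 ft²·°F·h/BTU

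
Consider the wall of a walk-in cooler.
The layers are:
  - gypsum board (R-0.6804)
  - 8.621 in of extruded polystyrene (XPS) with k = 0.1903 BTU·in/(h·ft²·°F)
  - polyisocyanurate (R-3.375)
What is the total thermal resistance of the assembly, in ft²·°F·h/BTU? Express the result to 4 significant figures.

49.36 ft²·°F·h/BTU

8.621/0.1903 = 45.302
R_total = 0.6804 + 45.302 + 3.375 = 49.358 ft²·°F·h/BTU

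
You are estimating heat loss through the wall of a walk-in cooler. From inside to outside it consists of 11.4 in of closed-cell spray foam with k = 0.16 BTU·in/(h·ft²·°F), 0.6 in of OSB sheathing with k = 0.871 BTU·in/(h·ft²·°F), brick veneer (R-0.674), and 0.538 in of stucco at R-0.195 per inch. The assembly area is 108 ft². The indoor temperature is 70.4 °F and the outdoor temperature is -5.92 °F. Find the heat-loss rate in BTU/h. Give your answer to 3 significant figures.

113 BTU/h

11.4/0.16 = 71.25
0.6/0.871 = 0.6889
0.538 × 0.195 = 0.1049
R_total = 71.25 + 0.6889 + 0.674 + 0.1049 = 72.72 ft²·°F·h/BTU
Q = A·ΔT/R = 108 × (70.4 − (-5.92)) / 72.72 = 113.4 BTU/h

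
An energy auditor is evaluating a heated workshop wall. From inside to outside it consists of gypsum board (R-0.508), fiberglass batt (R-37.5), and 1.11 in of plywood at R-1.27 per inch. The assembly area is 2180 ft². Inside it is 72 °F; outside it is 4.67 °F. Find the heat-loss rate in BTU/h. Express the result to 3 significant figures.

3720 BTU/h

1.11 × 1.27 = 1.41
R_total = 0.508 + 37.5 + 1.41 = 39.42 ft²·°F·h/BTU
Q = A·ΔT/R = 2180 × (72 − 4.67) / 39.42 = 3724 BTU/h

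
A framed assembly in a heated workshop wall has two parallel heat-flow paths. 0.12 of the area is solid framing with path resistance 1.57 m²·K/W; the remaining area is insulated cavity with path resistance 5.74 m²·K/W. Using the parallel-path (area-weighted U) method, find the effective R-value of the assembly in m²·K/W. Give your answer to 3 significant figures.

4.35 m²·K/W

U_eff = 0.88/5.74 + 0.12/1.57 = 0.1533 + 0.07643 = 0.2297
R_eff = 1/U_eff = 4.353 m²·K/W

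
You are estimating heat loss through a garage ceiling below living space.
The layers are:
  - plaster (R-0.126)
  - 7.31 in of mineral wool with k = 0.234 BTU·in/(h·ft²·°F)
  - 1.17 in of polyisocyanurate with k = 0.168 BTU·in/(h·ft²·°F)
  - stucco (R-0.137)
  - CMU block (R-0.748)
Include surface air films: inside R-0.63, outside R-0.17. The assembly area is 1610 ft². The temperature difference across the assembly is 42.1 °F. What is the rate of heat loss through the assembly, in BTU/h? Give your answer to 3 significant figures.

7.31/0.234 = 31.24
1.17/0.168 = 6.964
R_total = 0.63 + 0.126 + 31.24 + 6.964 + 0.137 + 0.748 + 0.17 = 40.01 ft²·°F·h/BTU
Q = A·ΔT/R = 1610 × 42.1 / 40.01 = 1694 BTU/h

1690 BTU/h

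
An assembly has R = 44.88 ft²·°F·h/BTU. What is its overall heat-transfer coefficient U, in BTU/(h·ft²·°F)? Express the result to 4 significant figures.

0.02228 BTU/(h·ft²·°F)

U = 1/R = 1/44.88 = 0.022282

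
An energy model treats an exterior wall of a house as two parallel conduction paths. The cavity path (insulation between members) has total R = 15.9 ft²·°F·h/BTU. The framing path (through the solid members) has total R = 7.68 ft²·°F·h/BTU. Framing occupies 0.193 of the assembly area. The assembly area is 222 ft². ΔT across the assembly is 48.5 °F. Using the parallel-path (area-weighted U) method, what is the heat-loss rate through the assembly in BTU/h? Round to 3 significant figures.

817 BTU/h

U_eff = 0.807/15.9 + 0.193/7.68 = 0.05075 + 0.02513 = 0.07588
R_eff = 1/U_eff = 13.18 ft²·°F·h/BTU
Q = 222 × 48.5 / 13.18 = 817.1 BTU/h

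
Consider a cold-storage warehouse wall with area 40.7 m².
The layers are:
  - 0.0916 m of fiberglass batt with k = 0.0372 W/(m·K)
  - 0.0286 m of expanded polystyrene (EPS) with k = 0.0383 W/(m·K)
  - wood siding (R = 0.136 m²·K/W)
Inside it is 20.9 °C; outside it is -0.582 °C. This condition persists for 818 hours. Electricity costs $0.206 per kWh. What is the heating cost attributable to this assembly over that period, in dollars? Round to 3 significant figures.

0.0916/0.0372 = 2.462
0.0286/0.0383 = 0.7467
R_total = 2.462 + 0.7467 + 0.136 = 3.345 m²·K/W
Q = 40.7 × (20.9 − (-0.582)) / 3.345 = 261.4 W
E = 261.4 W × 818 h / 1000 = 213.8 kWh
Cost = 213.8 × 0.206 = $44.04

44.0 dollars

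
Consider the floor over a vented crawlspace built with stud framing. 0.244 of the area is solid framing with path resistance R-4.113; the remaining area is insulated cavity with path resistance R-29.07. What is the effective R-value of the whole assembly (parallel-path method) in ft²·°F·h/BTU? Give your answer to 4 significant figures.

U_eff = 0.756/29.07 + 0.244/4.113 = 0.026006 + 0.059324 = 0.08533
R_eff = 1/U_eff = 11.719 ft²·°F·h/BTU

11.72 ft²·°F·h/BTU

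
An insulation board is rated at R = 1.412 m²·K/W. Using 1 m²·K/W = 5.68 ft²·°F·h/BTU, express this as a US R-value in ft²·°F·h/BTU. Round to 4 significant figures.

8.020 ft²·°F·h/BTU

R_US = 1.412 × 5.68 = 8.0202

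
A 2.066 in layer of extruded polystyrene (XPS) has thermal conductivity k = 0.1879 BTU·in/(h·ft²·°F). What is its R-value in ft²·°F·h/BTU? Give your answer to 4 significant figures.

11.00 ft²·°F·h/BTU

R = L/k = 2.066/0.1879 = 10.995 ft²·°F·h/BTU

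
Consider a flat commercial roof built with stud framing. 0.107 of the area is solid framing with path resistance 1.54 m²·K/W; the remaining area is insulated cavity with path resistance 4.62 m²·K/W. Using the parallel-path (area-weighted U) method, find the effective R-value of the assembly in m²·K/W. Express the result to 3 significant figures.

U_eff = 0.893/4.62 + 0.107/1.54 = 0.1933 + 0.06948 = 0.2628
R_eff = 1/U_eff = 3.806 m²·K/W

3.81 m²·K/W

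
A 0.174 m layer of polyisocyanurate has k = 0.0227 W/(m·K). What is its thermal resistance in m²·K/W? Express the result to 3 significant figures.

R = L/k = 0.174/0.0227 = 7.665 m²·K/W

7.67 m²·K/W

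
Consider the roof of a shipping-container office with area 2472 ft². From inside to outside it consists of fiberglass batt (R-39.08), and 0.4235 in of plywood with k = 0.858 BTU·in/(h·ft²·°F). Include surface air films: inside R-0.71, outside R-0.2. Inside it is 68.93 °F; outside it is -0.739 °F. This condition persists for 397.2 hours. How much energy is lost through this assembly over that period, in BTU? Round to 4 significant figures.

0.4235/0.858 = 0.49359
R_total = 0.71 + 39.08 + 0.49359 + 0.2 = 40.484 ft²·°F·h/BTU
Q = 2472 × (68.93 − (-0.739)) / 40.484 = 4254.1 BTU/h
E = 4254.1 × 397.2 = 1689700 BTU

1690000 BTU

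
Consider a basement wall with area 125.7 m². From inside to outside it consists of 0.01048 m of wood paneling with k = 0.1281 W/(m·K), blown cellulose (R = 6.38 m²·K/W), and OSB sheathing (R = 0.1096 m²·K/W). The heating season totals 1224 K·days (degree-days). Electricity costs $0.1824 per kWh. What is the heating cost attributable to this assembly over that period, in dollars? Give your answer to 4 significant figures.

102.5 dollars

0.01048/0.1281 = 0.081811
R_total = 0.081811 + 6.38 + 0.1096 = 6.5714 m²·K/W
E = A × HDD × 24 / R / 1000 = 125.7 × 1224 × 24 / 6.5714 / 1000 = 561.91 kWh
Cost = 561.91 × 0.1824 = $102.49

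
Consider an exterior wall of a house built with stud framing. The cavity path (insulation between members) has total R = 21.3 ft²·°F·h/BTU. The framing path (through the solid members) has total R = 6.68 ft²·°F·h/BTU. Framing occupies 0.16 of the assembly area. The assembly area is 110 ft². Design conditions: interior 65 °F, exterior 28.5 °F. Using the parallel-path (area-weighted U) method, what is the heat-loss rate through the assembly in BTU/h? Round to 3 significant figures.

U_eff = 0.84/21.3 + 0.16/6.68 = 0.03944 + 0.02395 = 0.06339
R_eff = 1/U_eff = 15.78 ft²·°F·h/BTU
Q = 110 × (65 − 28.5) / 15.78 = 254.5 BTU/h

255 BTU/h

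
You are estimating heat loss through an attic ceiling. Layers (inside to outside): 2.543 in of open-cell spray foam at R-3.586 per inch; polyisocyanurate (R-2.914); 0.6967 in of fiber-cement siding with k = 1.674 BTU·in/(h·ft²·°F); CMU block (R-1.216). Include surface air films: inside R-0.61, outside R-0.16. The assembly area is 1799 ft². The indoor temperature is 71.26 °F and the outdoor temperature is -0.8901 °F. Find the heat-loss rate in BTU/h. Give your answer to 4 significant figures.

2.543 × 3.586 = 9.1192
0.6967/1.674 = 0.41619
R_total = 0.61 + 9.1192 + 2.914 + 0.41619 + 1.216 + 0.16 = 14.435 ft²·°F·h/BTU
Q = A·ΔT/R = 1799 × (71.26 − (-0.8901)) / 14.435 = 8991.7 BTU/h

8992 BTU/h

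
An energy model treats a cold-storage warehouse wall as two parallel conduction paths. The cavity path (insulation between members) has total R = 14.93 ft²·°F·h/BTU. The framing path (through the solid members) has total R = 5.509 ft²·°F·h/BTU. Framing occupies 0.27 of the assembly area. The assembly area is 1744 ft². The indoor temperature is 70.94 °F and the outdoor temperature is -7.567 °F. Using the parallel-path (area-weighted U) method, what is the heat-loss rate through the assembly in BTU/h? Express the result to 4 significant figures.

13400 BTU/h

U_eff = 0.73/14.93 + 0.27/5.509 = 0.048895 + 0.049011 = 0.097906
R_eff = 1/U_eff = 10.214 ft²·°F·h/BTU
Q = 1744 × (70.94 − (-7.567)) / 10.214 = 13405 BTU/h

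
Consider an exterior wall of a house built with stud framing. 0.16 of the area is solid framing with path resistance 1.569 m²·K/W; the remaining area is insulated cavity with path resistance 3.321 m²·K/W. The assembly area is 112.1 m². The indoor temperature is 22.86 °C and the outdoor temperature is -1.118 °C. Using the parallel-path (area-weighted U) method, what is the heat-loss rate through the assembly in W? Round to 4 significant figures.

U_eff = 0.84/3.321 + 0.16/1.569 = 0.25294 + 0.10198 = 0.35491
R_eff = 1/U_eff = 2.8176 m²·K/W
Q = 112.1 × (22.86 − (-1.118)) / 2.8176 = 953.98 W

954.0 W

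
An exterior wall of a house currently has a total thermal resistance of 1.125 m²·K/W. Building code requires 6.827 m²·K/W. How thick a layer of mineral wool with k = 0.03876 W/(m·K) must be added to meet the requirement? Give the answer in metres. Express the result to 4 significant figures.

ΔR = 6.827 − 1.125 = 5.702 m²·K/W
L = ΔR × k = 5.702 × 0.03876 = 0.22101 m

0.2210 m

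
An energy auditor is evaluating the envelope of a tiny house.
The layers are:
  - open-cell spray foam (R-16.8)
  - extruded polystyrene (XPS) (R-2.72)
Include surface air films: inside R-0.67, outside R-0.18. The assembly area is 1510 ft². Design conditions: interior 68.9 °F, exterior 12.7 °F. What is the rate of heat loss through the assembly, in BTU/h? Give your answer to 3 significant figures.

R_total = 0.67 + 16.8 + 2.72 + 0.18 = 20.37 ft²·°F·h/BTU
Q = A·ΔT/R = 1510 × (68.9 − 12.7) / 20.37 = 4166 BTU/h

4170 BTU/h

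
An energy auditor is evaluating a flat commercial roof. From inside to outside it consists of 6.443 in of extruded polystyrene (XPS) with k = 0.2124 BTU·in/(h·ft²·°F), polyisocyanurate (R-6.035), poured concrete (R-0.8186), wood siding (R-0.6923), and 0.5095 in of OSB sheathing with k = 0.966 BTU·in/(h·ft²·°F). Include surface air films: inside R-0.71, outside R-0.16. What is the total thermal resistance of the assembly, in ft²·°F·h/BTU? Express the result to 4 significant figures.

39.28 ft²·°F·h/BTU

6.443/0.2124 = 30.334
0.5095/0.966 = 0.52743
R_total = 0.71 + 30.334 + 6.035 + 0.8186 + 0.6923 + 0.52743 + 0.16 = 39.278 ft²·°F·h/BTU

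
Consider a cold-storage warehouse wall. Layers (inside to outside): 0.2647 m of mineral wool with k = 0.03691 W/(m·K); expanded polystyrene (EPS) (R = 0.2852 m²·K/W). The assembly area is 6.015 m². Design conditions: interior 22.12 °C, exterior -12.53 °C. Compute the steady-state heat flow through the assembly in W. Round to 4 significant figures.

27.95 W

0.2647/0.03691 = 7.1715
R_total = 7.1715 + 0.2852 = 7.4567 m²·K/W
Q = A·ΔT/R = 6.015 × (22.12 − (-12.53)) / 7.4567 = 27.951 W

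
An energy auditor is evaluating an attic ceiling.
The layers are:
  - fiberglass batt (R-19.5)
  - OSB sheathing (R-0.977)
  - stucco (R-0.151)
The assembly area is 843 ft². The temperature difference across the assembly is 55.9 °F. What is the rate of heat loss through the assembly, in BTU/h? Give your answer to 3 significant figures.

2280 BTU/h

R_total = 19.5 + 0.977 + 0.151 = 20.63 ft²·°F·h/BTU
Q = A·ΔT/R = 843 × 55.9 / 20.63 = 2284 BTU/h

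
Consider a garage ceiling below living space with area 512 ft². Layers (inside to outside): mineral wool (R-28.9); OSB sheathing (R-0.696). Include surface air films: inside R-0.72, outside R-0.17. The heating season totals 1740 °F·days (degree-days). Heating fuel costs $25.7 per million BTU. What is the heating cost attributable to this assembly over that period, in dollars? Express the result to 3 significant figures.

18.0 dollars

R_total = 0.72 + 28.9 + 0.696 + 0.17 = 30.49 ft²·°F·h/BTU
E = A × HDD × 24 / R = 512 × 1740 × 24 / 30.49 = 701300 BTU
Cost = 701300/10⁶ × 25.7 = $18.02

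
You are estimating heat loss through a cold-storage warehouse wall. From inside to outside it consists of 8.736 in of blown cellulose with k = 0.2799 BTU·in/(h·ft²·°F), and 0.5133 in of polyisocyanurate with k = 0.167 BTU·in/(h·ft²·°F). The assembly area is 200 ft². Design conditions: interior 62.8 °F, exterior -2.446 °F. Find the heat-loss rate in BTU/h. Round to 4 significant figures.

380.6 BTU/h

8.736/0.2799 = 31.211
0.5133/0.167 = 3.0737
R_total = 31.211 + 3.0737 = 34.285 ft²·°F·h/BTU
Q = A·ΔT/R = 200 × (62.8 − (-2.446)) / 34.285 = 380.61 BTU/h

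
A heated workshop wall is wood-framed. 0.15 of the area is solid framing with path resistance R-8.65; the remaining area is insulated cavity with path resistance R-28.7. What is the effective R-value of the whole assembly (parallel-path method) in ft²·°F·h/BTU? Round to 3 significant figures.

21.3 ft²·°F·h/BTU

U_eff = 0.85/28.7 + 0.15/8.65 = 0.02962 + 0.01734 = 0.04696
R_eff = 1/U_eff = 21.3 ft²·°F·h/BTU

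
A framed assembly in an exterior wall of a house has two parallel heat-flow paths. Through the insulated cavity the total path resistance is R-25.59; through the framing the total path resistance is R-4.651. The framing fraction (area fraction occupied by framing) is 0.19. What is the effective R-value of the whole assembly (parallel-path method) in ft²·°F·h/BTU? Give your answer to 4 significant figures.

U_eff = 0.81/25.59 + 0.19/4.651 = 0.031653 + 0.040851 = 0.072504
R_eff = 1/U_eff = 13.792 ft²·°F·h/BTU

13.79 ft²·°F·h/BTU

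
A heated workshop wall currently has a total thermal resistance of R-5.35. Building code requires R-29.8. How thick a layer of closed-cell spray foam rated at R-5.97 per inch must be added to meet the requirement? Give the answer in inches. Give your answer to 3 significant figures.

ΔR = 29.8 − 5.35 = 24.45 ft²·°F·h/BTU
L = ΔR / (R/in) = 24.45/5.97 = 4.095 in

4.10 in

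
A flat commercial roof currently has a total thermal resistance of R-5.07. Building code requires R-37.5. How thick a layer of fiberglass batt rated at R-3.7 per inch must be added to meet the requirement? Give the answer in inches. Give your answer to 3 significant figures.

8.76 in

ΔR = 37.5 − 5.07 = 32.43 ft²·°F·h/BTU
L = ΔR / (R/in) = 32.43/3.7 = 8.765 in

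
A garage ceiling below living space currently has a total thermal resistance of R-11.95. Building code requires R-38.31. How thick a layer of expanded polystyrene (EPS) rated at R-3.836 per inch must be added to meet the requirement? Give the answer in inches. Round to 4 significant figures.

6.872 in

ΔR = 38.31 − 11.95 = 26.36 ft²·°F·h/BTU
L = ΔR / (R/in) = 26.36/3.836 = 6.8717 in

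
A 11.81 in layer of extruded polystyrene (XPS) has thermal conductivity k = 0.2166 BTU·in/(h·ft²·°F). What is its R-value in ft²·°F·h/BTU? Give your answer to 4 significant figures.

54.52 ft²·°F·h/BTU

R = L/k = 11.81/0.2166 = 54.524 ft²·°F·h/BTU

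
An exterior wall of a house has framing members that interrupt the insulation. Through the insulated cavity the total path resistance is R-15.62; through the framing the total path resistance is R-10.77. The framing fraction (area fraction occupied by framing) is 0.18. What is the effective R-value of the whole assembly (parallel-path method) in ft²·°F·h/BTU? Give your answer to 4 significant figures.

U_eff = 0.82/15.62 + 0.18/10.77 = 0.052497 + 0.016713 = 0.06921
R_eff = 1/U_eff = 14.449 ft²·°F·h/BTU

14.45 ft²·°F·h/BTU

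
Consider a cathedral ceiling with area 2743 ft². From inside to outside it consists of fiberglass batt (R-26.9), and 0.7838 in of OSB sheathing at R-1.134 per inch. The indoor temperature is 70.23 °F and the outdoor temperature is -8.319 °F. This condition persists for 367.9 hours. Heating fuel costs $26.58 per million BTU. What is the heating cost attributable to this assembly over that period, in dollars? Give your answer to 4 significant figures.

0.7838 × 1.134 = 0.88883
R_total = 26.9 + 0.88883 = 27.789 ft²·°F·h/BTU
Q = 2743 × (70.23 − (-8.319)) / 27.789 = 7753.5 BTU/h
E = 7753.5 × 367.9 = 2852500 BTU
Cost = 2852500/10⁶ × 26.58 = $75.82

75.82 dollars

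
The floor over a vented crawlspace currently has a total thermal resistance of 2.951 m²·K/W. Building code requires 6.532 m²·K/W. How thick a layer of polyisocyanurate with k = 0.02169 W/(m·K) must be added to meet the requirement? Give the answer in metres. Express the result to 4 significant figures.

ΔR = 6.532 − 2.951 = 3.581 m²·K/W
L = ΔR × k = 3.581 × 0.02169 = 0.077672 m

0.07767 m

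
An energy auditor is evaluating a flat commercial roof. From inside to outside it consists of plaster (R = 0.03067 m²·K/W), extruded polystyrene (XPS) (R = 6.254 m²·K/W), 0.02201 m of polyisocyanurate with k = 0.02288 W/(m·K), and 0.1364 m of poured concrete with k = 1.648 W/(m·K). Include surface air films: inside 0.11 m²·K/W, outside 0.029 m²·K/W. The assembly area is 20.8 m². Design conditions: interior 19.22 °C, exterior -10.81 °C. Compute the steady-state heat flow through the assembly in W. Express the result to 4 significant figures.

0.02201/0.02288 = 0.96198
0.1364/1.648 = 0.082767
R_total = 0.11 + 0.03067 + 6.254 + 0.96198 + 0.082767 + 0.029 = 7.4684 m²·K/W
Q = A·ΔT/R = 20.8 × (19.22 − (-10.81)) / 7.4684 = 83.635 W

83.64 W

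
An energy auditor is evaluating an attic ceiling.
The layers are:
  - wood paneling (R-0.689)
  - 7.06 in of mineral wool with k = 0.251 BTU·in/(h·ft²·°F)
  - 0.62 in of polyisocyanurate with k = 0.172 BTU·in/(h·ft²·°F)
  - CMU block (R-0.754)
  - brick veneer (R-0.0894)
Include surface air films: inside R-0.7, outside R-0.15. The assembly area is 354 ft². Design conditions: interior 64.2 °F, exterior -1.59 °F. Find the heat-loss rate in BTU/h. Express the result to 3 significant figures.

683 BTU/h

7.06/0.251 = 28.13
0.62/0.172 = 3.605
R_total = 0.7 + 0.689 + 28.13 + 3.605 + 0.754 + 0.0894 + 0.15 = 34.11 ft²·°F·h/BTU
Q = A·ΔT/R = 354 × (64.2 − (-1.59)) / 34.11 = 682.7 BTU/h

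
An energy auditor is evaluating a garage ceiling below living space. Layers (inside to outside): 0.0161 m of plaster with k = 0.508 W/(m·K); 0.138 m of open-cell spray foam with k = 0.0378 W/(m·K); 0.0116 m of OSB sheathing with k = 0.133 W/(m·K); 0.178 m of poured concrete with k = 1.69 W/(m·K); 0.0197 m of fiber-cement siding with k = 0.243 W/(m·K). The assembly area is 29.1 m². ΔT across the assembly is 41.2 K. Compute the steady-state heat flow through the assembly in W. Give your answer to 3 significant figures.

303 W

0.0161/0.508 = 0.03169
0.138/0.0378 = 3.651
0.0116/0.133 = 0.08722
0.178/1.69 = 0.1053
0.0197/0.243 = 0.08107
R_total = 0.03169 + 3.651 + 0.08722 + 0.1053 + 0.08107 = 3.956 m²·K/W
Q = A·ΔT/R = 29.1 × 41.2 / 3.956 = 303.1 W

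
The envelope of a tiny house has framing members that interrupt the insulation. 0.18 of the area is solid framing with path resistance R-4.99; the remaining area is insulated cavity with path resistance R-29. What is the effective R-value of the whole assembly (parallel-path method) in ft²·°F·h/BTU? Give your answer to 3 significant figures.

U_eff = 0.82/29 + 0.18/4.99 = 0.02828 + 0.03607 = 0.06435
R_eff = 1/U_eff = 15.54 ft²·°F·h/BTU

15.5 ft²·°F·h/BTU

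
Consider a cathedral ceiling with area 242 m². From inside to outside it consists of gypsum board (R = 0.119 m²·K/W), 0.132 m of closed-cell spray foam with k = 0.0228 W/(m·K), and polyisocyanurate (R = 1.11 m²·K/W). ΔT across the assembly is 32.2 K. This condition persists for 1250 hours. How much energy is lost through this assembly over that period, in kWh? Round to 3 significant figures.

1390 kWh

0.132/0.0228 = 5.789
R_total = 0.119 + 5.789 + 1.11 = 7.018 m²·K/W
Q = 242 × 32.2 / 7.018 = 1110 W
E = 1110 W × 1250 h / 1000 = 1388 kWh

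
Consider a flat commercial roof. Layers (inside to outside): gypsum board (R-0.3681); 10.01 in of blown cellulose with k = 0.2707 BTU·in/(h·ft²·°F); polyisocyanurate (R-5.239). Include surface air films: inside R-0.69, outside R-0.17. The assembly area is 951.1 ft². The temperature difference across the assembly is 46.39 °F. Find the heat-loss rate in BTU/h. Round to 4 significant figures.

1016 BTU/h

10.01/0.2707 = 36.978
R_total = 0.69 + 0.3681 + 36.978 + 5.239 + 0.17 = 43.445 ft²·°F·h/BTU
Q = A·ΔT/R = 951.1 × 46.39 / 43.445 = 1015.6 BTU/h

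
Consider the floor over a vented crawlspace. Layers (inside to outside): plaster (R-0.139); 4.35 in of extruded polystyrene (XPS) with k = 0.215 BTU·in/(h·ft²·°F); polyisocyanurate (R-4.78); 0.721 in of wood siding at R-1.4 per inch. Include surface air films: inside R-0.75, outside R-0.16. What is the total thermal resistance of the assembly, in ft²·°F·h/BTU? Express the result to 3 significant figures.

4.35/0.215 = 20.23
0.721 × 1.4 = 1.009
R_total = 0.75 + 0.139 + 20.23 + 4.78 + 1.009 + 0.16 = 27.07 ft²·°F·h/BTU

27.1 ft²·°F·h/BTU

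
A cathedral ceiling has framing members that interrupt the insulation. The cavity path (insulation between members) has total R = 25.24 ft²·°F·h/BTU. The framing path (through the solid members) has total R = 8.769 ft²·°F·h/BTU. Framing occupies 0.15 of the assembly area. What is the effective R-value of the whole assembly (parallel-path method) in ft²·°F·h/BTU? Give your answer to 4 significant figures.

U_eff = 0.85/25.24 + 0.15/8.769 = 0.033677 + 0.017106 = 0.050782
R_eff = 1/U_eff = 19.692 ft²·°F·h/BTU

19.69 ft²·°F·h/BTU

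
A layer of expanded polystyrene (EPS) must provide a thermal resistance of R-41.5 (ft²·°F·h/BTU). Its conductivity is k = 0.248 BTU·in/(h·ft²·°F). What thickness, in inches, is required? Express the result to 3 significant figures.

10.3 in

L = R × k = 41.5 × 0.248 = 10.29 in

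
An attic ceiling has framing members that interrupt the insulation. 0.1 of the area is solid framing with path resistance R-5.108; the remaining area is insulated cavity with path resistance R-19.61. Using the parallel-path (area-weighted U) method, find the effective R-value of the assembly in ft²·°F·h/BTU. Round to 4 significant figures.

U_eff = 0.9/19.61 + 0.1/5.108 = 0.045895 + 0.019577 = 0.065472
R_eff = 1/U_eff = 15.274 ft²·°F·h/BTU

15.27 ft²·°F·h/BTU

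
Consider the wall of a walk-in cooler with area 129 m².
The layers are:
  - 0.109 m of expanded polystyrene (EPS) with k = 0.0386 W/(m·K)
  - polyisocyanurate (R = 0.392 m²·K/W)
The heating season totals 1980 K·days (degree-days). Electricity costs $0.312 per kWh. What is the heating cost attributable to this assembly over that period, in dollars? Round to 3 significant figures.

0.109/0.0386 = 2.824
R_total = 2.824 + 0.392 = 3.216 m²·K/W
E = A × HDD × 24 / R / 1000 = 129 × 1980 × 24 / 3.216 / 1000 = 1906 kWh
Cost = 1906 × 0.312 = $594.7

595 dollars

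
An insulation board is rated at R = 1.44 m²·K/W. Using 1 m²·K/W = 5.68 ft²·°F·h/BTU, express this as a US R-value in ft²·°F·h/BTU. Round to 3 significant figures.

8.18 ft²·°F·h/BTU

R_US = 1.44 × 5.68 = 8.179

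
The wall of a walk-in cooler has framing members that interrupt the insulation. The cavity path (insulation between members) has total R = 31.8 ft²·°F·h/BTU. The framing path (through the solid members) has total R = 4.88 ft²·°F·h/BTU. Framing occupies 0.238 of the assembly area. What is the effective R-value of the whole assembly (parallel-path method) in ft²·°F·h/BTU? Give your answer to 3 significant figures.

13.7 ft²·°F·h/BTU

U_eff = 0.762/31.8 + 0.238/4.88 = 0.02396 + 0.04877 = 0.07273
R_eff = 1/U_eff = 13.75 ft²·°F·h/BTU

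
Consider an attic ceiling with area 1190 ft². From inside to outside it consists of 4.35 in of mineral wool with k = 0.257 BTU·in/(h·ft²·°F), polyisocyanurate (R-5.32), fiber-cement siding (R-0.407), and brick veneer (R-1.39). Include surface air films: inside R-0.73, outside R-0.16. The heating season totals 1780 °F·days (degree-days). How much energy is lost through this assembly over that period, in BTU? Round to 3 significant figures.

2040000 BTU

4.35/0.257 = 16.93
R_total = 0.73 + 16.93 + 5.32 + 0.407 + 1.39 + 0.16 = 24.93 ft²·°F·h/BTU
E = A × HDD × 24 / R = 1190 × 1780 × 24 / 24.93 = 2039000 BTU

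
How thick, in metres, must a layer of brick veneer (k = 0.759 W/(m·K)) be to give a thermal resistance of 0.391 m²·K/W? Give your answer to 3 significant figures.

L = R·k = 0.391 × 0.759 = 0.2968 m

0.297 m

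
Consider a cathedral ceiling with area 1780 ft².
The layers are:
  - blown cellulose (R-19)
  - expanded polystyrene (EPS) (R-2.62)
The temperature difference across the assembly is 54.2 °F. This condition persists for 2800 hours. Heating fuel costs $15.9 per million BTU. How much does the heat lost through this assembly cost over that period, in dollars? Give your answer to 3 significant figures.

R_total = 19 + 2.62 = 21.62 ft²·°F·h/BTU
Q = 1780 × 54.2 / 21.62 = 4462 BTU/h
E = 4462 × 2800 = 12490000 BTU
Cost = 12490000/10⁶ × 15.9 = $198.7

199 dollars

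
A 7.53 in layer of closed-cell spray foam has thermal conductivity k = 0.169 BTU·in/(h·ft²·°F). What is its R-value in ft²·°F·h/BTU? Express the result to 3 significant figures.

44.6 ft²·°F·h/BTU

R = L/k = 7.53/0.169 = 44.56 ft²·°F·h/BTU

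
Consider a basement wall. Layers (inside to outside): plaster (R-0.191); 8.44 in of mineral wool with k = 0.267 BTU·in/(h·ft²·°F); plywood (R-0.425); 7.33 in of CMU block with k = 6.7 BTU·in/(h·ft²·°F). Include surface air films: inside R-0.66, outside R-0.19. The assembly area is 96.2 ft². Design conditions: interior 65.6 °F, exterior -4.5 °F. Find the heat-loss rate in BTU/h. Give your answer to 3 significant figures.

8.44/0.267 = 31.61
7.33/6.7 = 1.094
R_total = 0.66 + 0.191 + 31.61 + 0.425 + 1.094 + 0.19 = 34.17 ft²·°F·h/BTU
Q = A·ΔT/R = 96.2 × (65.6 − (-4.5)) / 34.17 = 197.4 BTU/h

197 BTU/h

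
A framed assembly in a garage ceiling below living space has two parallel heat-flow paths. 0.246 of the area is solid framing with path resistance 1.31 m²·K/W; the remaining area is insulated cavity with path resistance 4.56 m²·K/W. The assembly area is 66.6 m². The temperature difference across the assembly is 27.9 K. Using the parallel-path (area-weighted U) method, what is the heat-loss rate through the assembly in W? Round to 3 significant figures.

U_eff = 0.754/4.56 + 0.246/1.31 = 0.1654 + 0.1878 = 0.3531
R_eff = 1/U_eff = 2.832 m²·K/W
Q = 66.6 × 27.9 / 2.832 = 656.2 W

656 W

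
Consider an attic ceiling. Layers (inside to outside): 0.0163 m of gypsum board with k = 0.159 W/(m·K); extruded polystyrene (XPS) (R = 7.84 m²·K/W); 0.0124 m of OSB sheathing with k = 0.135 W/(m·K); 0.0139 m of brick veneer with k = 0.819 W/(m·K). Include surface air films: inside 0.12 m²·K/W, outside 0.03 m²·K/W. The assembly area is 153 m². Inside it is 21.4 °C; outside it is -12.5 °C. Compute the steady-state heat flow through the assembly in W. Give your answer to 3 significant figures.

632 W

0.0163/0.159 = 0.1025
0.0124/0.135 = 0.09185
0.0139/0.819 = 0.01697
R_total = 0.12 + 0.1025 + 7.84 + 0.09185 + 0.01697 + 0.03 = 8.201 m²·K/W
Q = A·ΔT/R = 153 × (21.4 − (-12.5)) / 8.201 = 632.4 W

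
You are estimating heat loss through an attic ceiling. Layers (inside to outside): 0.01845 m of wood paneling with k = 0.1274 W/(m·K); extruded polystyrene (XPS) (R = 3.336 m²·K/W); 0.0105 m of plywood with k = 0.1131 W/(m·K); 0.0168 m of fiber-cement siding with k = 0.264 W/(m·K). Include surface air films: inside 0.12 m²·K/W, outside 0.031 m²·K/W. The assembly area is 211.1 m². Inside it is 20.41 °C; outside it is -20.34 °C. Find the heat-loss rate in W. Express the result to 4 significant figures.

0.01845/0.1274 = 0.14482
0.0105/0.1131 = 0.092838
0.0168/0.264 = 0.063636
R_total = 0.12 + 0.14482 + 3.336 + 0.092838 + 0.063636 + 0.031 = 3.7883 m²·K/W
Q = A·ΔT/R = 211.1 × (20.41 − (-20.34)) / 3.7883 = 2270.8 W

2271 W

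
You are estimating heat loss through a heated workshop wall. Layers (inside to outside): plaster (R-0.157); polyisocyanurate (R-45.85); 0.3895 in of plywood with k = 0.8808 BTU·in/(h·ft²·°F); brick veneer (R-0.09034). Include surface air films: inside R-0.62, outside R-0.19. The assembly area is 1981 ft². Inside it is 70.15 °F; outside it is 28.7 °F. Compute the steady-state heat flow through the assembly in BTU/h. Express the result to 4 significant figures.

1734 BTU/h

0.3895/0.8808 = 0.44221
R_total = 0.62 + 0.157 + 45.85 + 0.44221 + 0.09034 + 0.19 = 47.35 ft²·°F·h/BTU
Q = A·ΔT/R = 1981 × (70.15 − 28.7) / 47.35 = 1734.2 BTU/h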